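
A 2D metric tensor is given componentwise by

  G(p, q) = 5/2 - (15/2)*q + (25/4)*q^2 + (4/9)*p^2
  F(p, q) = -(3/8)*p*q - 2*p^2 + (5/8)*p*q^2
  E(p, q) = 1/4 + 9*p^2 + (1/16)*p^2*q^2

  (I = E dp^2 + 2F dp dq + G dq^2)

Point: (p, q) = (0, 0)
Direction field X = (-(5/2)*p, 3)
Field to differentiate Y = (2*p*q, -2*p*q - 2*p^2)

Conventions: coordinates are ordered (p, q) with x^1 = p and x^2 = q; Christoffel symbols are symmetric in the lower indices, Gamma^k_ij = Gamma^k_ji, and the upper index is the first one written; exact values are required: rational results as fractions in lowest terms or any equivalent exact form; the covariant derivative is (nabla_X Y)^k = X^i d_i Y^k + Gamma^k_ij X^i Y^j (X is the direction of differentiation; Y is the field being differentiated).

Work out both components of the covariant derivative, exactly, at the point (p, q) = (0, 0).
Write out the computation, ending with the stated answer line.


E = 1/4, F = 0, G = 5/2 at the point
E_p = 0, E_q = 0, F_p = 0, F_q = 0, G_p = 0, G_q = -15/2
EG - F^2 = 5/8;  g^inv = (8/5) * [[5/2, 0], [0, 1/4]]
first-kind symbols [ij,l] = (1/2)(d_i g_jl + d_j g_il - d_l g_ij): [pp,p] = E_p/2 = 0, [pp,q] = F_p - E_q/2 = 0, [pq,p] = E_q/2 = 0, [pq,q] = G_p/2 = 0, [qq,p] = F_q - G_p/2 = 0, [qq,q] = G_q/2 = -15/4
Gamma^p_ij = (G*[ij,p] - F*[ij,q])/(EG - F^2), Gamma^q_ij = (E*[ij,q] - F*[ij,p])/(EG - F^2)
Gamma_ppp = 0, Gamma_ppq = 0, Gamma_pqq = 0, Gamma_qpp = 0, Gamma_qpq = 0, Gamma_qqq = -3/2
X = (0, 3), Y = (0, 0) at the point

Answer: (nabla_X Y)^p = 0, (nabla_X Y)^q = 0


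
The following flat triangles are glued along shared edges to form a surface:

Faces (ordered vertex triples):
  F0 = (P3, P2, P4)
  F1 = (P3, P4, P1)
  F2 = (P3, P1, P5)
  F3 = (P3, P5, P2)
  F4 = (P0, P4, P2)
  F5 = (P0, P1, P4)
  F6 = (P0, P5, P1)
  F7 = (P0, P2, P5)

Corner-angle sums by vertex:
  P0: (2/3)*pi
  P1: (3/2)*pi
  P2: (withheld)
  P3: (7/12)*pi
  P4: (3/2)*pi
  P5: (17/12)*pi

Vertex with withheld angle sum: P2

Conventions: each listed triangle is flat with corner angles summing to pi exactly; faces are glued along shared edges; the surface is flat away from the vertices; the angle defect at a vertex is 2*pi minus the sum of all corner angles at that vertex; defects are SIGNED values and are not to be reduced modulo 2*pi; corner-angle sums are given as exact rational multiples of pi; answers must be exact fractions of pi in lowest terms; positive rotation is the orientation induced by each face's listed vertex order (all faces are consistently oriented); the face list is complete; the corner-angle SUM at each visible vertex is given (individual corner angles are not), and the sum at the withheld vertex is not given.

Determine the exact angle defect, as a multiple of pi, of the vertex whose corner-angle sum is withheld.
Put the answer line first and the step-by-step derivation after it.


Answer: defect(P2) = -pi/3

V = 6, E = 12, F = 8; chi = V - E + F = 2
Gauss-Bonnet: total defect = 2*pi*chi = 4*pi; visible defects sum to (13/3)*pi


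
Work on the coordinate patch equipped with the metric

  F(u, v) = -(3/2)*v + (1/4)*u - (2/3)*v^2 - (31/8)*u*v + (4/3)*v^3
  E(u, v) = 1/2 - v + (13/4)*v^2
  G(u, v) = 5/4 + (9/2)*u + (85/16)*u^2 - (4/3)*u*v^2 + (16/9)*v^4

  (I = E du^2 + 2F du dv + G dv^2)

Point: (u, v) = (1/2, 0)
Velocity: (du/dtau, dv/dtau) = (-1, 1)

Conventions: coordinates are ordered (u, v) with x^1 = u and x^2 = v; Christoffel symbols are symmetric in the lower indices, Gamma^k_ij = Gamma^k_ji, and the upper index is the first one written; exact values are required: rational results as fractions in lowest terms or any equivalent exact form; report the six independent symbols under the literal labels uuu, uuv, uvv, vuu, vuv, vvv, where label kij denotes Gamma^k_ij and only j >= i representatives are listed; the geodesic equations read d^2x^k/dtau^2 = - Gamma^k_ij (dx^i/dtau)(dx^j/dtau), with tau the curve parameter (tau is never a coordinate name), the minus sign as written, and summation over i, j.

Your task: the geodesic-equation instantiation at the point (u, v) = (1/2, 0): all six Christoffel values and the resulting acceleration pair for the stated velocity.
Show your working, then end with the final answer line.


E = 1/2, F = 1/8, G = 309/64 at the point
E_u = 0, E_v = -1, F_u = 1/4, F_v = -55/16, G_u = 157/16, G_v = 0
EG - F^2 = 307/128;  g^inv = (128/307) * [[309/64, -1/8], [-1/8, 1/2]]
first-kind symbols [ij,l] = (1/2)(d_i g_jl + d_j g_il - d_l g_ij): [uu,u] = E_u/2 = 0, [uu,v] = F_u - E_v/2 = 3/4, [uv,u] = E_v/2 = -1/2, [uv,v] = G_u/2 = 157/32, [vv,u] = F_v - G_u/2 = -267/32, [vv,v] = G_v/2 = 0
Gamma^u_ij = (G*[ij,u] - F*[ij,v])/(EG - F^2), Gamma^v_ij = (E*[ij,v] - F*[ij,u])/(EG - F^2)
Gamma_uuu = -12/307, Gamma_uuv = -775/614, Gamma_uvv = -82503/4912, Gamma_vuu = 48/307, Gamma_vuv = 322/307, Gamma_vvv = 267/614
d^2u/dtau^2 = -(Gamma_uuu*(-1)^2 + 2*Gamma_uuv*(-1)*(1) + Gamma_uvv*(1)^2) = 70295/4912
d^2v/dtau^2 = -(Gamma_vuu*(-1)^2 + 2*Gamma_vuv*(-1)*(1) + Gamma_vvv*(1)^2) = 925/614

Answer: Gamma_uuu = -12/307, Gamma_uuv = -775/614, Gamma_uvv = -82503/4912, Gamma_vuu = 48/307, Gamma_vuv = 322/307, Gamma_vvv = 267/614; accelerations (d^2u/dtau^2, d^2v/dtau^2) = (70295/4912, 925/614)


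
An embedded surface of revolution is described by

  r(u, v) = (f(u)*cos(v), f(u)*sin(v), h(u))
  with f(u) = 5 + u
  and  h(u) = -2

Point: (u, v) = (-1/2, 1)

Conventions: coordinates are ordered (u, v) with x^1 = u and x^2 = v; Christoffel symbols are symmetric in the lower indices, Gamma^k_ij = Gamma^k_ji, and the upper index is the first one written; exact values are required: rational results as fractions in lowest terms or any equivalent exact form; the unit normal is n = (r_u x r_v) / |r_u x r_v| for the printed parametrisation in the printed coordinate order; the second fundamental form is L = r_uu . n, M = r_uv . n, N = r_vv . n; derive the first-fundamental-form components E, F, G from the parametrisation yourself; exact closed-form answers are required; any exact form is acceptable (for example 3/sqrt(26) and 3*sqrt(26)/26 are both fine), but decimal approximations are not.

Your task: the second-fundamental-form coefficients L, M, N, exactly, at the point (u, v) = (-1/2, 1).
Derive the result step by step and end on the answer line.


f = 9/2, f' = 1, f'' = 0, h' = 0, h'' = 0
E = 1, F = 0, G = 81/4; answer radicand W^2 = 1
unnormalised second-form numerators: l = 0, m = 0, n = 0; L = l/sqrt(1), and similarly M = m/sqrt(W^2), N = n/sqrt(W^2)

Answer: L = 0, M = 0, N = 0


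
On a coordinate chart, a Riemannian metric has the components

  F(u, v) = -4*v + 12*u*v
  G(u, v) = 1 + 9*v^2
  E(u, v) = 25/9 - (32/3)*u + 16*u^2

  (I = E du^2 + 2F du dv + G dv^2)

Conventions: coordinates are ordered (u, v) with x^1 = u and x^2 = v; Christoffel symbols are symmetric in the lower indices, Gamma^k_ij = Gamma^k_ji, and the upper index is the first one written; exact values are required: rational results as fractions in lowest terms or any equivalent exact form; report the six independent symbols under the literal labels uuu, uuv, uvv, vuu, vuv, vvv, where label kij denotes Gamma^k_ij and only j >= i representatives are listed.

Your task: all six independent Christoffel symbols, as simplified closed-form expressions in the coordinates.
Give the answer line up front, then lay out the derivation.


Answer: Gamma_uuu = (144*u - 48)/(144*u^2 - 96*u + 81*v^2 + 25), Gamma_uuv = 0, Gamma_uvv = (108*u - 36)/(144*u^2 - 96*u + 81*v^2 + 25), Gamma_vuu = 108*v/(144*u^2 - 96*u + 81*v^2 + 25), Gamma_vuv = 0, Gamma_vvv = 81*v/(144*u^2 - 96*u + 81*v^2 + 25)

E = 25/9 - (32/3)*u + 16*u^2; F = -4*v + 12*u*v; G = 1 + 9*v^2
Gamma^k_ij = (1/2) g^{kl} (d_i g_jl + d_j g_il - d_l g_ij), with g^inv = (1/(EG-F^2)) [[G, -F], [-F, E]]
first partials: E_u = -32/3 + 32*u, E_v = 0, F_u = 12*v, F_v = -4 + 12*u, G_u = 0, G_v = 18*v
D = EG - F^2 = 25/9 - (32/3)*u + 9*v^2 + 16*u^2
expanded: Gamma^u_uu = (G E_u - 2F F_u + F E_v)/(2D), Gamma^u_uv = (G E_v - F G_u)/(2D), Gamma^u_vv = (2G F_v - G G_u - F G_v)/(2D), Gamma^v_uu = (2E F_u - E E_v - F E_u)/(2D), Gamma^v_uv = (E G_u - F E_v)/(2D), Gamma^v_vv = (E G_v - 2F F_v + F G_u)/(2D); substitute and cancel common factors


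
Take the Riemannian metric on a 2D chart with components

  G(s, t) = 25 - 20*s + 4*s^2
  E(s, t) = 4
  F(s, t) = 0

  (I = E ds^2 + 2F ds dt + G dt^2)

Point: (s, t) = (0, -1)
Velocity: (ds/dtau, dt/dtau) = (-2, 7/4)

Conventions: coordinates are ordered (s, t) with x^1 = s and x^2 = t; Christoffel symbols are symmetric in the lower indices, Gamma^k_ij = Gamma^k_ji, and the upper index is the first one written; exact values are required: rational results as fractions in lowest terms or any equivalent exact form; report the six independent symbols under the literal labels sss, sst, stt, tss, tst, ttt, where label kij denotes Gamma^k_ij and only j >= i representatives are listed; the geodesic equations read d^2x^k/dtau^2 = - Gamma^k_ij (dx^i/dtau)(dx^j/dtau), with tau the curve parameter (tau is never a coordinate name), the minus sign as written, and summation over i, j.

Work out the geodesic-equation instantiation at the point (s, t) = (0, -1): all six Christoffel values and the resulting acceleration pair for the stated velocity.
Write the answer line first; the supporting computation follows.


Answer: Gamma_sss = 0, Gamma_sst = 0, Gamma_stt = 5/2, Gamma_tss = 0, Gamma_tst = -2/5, Gamma_ttt = 0; accelerations (d^2s/dtau^2, d^2t/dtau^2) = (-245/32, -14/5)

E = 4, F = 0, G = 25 at the point
E_s = 0, E_t = 0, F_s = 0, F_t = 0, G_s = -20, G_t = 0
EG - F^2 = 100;  g^inv = (1/100) * [[25, 0], [0, 4]]
first-kind symbols [ij,l] = (1/2)(d_i g_jl + d_j g_il - d_l g_ij): [ss,s] = E_s/2 = 0, [ss,t] = F_s - E_t/2 = 0, [st,s] = E_t/2 = 0, [st,t] = G_s/2 = -10, [tt,s] = F_t - G_s/2 = 10, [tt,t] = G_t/2 = 0
Gamma^s_ij = (G*[ij,s] - F*[ij,t])/(EG - F^2), Gamma^t_ij = (E*[ij,t] - F*[ij,s])/(EG - F^2)
Gamma_sss = 0, Gamma_sst = 0, Gamma_stt = 5/2, Gamma_tss = 0, Gamma_tst = -2/5, Gamma_ttt = 0
d^2s/dtau^2 = -(Gamma_sss*(-2)^2 + 2*Gamma_sst*(-2)*(7/4) + Gamma_stt*(7/4)^2) = -245/32
d^2t/dtau^2 = -(Gamma_tss*(-2)^2 + 2*Gamma_tst*(-2)*(7/4) + Gamma_ttt*(7/4)^2) = -14/5


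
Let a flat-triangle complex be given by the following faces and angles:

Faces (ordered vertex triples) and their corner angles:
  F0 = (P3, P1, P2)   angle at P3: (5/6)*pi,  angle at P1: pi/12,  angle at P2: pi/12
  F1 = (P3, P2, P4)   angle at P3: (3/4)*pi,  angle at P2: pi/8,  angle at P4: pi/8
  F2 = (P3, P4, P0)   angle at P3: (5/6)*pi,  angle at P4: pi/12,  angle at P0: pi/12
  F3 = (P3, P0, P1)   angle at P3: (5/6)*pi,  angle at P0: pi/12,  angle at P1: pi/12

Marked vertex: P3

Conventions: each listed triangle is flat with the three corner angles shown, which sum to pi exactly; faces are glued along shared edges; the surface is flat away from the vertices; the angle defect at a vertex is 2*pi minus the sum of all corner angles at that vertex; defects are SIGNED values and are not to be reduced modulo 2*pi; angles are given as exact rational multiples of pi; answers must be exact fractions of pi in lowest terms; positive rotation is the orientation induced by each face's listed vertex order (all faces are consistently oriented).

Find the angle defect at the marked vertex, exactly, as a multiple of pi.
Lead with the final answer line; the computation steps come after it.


Answer: defect(P3) = (-5/4)*pi

Sum of corner angles at P3: (13/4)*pi
defect = 2*pi - (13/4)*pi


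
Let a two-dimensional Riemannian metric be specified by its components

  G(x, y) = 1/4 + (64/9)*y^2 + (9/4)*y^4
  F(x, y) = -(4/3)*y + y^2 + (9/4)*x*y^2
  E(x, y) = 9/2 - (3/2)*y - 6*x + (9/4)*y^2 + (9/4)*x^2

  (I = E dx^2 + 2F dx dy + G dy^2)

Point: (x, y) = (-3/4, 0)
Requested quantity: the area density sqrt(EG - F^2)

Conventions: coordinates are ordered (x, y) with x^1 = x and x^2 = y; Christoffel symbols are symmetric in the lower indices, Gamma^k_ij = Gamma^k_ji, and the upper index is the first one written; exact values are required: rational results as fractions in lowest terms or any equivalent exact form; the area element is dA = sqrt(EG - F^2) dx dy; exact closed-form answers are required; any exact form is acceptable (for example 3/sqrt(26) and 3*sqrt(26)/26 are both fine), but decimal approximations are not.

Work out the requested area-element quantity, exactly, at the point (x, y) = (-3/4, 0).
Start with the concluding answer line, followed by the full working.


Answer: sqrt(EG - F^2) = 3*sqrt(73)/16

E = 657/64, F = 0, G = 1/4; EG - F^2 = 657/256


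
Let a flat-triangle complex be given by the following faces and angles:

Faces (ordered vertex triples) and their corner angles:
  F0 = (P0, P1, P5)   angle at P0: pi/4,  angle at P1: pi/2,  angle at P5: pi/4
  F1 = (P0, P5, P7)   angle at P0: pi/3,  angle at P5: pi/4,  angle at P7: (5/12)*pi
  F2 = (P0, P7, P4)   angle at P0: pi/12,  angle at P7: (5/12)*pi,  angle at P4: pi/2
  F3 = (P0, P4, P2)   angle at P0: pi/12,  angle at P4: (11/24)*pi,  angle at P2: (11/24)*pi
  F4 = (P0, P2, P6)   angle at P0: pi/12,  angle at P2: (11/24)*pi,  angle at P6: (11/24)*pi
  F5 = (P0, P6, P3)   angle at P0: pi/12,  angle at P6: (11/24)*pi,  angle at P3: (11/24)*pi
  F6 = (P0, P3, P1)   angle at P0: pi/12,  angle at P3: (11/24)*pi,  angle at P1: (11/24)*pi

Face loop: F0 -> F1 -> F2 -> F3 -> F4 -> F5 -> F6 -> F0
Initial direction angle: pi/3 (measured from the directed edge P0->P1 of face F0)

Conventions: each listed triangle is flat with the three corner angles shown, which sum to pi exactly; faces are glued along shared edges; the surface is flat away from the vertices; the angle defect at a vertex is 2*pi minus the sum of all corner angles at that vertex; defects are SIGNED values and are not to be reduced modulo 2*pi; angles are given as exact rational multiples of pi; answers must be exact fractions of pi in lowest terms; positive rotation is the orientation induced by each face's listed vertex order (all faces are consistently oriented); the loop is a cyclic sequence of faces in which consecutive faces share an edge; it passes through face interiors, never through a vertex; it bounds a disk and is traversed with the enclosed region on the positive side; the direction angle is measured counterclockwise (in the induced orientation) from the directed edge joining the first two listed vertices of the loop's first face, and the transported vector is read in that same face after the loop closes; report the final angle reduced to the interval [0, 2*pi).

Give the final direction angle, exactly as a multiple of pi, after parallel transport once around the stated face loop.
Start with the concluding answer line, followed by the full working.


Answer: final direction angle = (4/3)*pi

enclosed vertex P0: corner angles sum to pi, defect = 2*pi - pi = pi
final direction = starting direction + enclosed defect total, reduced mod 2*pi (induced orientation)
final angle = pi/3 + pi = (4/3)*pi (mod 2*pi)


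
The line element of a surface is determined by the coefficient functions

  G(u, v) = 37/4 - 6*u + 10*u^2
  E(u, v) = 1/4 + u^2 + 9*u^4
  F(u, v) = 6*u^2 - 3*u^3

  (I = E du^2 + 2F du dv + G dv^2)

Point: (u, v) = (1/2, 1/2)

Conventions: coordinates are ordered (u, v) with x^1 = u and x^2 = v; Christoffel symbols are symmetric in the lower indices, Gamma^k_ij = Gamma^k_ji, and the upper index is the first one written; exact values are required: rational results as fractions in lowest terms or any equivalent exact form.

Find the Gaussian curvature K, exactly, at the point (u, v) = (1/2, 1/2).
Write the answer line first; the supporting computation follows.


Answer: K = -37248/66049

E = 17/16, F = 9/8, G = 35/4, EG - F^2 = 257/32 at the point
E_u = 11/2, E_v = 0, F_u = 15/4, F_v = 0, G_u = 4, G_v = 0
E_vv = 0, F_uv = 0, G_uu = 20
Brioschi: K = (det M1 - det M2) / (EG - F^2)^2 with the standard first/second-derivative matrices M1, M2.
M1 = [[-E_vv/2 + F_uv - G_uu/2, E_u/2, F_u - E_v/2], [F_v - G_u/2, E, F], [G_v/2, F, G]] = [[-10, 11/4, 15/4], [-2, 17/16, 9/8], [0, 9/8, 35/4]]; det M1 = -325/8
M2 = [[0, E_v/2, G_u/2], [E_v/2, E, F], [G_u/2, F, G]] = [[0, 0, 2], [0, 17/16, 9/8], [2, 9/8, 35/4]]; det M2 = -17/4
det M1 - det M2 = -291/8; K = -291/8 / (257/32)^2 = -37248/66049


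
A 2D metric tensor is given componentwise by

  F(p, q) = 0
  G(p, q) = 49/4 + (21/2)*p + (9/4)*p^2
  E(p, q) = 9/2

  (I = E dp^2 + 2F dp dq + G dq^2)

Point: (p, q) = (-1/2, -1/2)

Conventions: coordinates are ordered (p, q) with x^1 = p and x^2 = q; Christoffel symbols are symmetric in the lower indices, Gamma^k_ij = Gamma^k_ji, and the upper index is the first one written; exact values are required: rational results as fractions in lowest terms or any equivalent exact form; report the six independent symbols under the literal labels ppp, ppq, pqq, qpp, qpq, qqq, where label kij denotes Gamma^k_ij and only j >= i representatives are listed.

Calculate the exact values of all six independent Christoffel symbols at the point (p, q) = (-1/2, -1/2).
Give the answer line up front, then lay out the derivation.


Answer: Gamma_ppp = 0, Gamma_ppq = 0, Gamma_pqq = -11/12, Gamma_qpp = 0, Gamma_qpq = 6/11, Gamma_qqq = 0

E = 9/2, F = 0, G = 121/16 at the point
E_p = 0, E_q = 0, F_p = 0, F_q = 0, G_p = 33/4, G_q = 0
EG - F^2 = 1089/32;  g^inv = (32/1089) * [[121/16, 0], [0, 9/2]]
first-kind symbols [ij,l] = (1/2)(d_i g_jl + d_j g_il - d_l g_ij): [pp,p] = E_p/2 = 0, [pp,q] = F_p - E_q/2 = 0, [pq,p] = E_q/2 = 0, [pq,q] = G_p/2 = 33/8, [qq,p] = F_q - G_p/2 = -33/8, [qq,q] = G_q/2 = 0
Gamma^p_ij = (G*[ij,p] - F*[ij,q])/(EG - F^2), Gamma^q_ij = (E*[ij,q] - F*[ij,p])/(EG - F^2)


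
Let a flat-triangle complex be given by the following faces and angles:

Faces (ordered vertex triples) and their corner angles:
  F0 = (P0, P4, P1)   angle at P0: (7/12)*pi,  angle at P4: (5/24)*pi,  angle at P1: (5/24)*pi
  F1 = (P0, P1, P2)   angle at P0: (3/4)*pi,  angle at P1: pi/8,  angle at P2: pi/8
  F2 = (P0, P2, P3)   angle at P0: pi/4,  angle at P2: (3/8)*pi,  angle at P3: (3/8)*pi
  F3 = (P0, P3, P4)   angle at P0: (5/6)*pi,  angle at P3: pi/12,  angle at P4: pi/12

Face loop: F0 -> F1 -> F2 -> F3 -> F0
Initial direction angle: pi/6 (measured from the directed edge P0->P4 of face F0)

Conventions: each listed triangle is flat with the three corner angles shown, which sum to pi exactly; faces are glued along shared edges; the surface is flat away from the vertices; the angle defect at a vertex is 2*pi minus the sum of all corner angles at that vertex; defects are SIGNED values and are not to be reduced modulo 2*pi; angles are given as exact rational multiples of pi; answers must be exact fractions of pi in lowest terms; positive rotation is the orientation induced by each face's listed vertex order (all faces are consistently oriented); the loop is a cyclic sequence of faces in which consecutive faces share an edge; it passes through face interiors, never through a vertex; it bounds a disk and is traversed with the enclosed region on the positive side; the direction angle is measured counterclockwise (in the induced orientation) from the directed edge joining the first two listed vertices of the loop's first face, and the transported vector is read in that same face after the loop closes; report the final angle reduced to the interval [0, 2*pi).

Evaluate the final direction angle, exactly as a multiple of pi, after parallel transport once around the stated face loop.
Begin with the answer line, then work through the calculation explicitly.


Answer: final direction angle = (7/4)*pi

enclosed vertex P0: corner angles sum to (29/12)*pi, defect = 2*pi - (29/12)*pi = (-5/12)*pi
by Gauss-Bonnet the loop rotates the vector by the enclosed defect sum (positive orientation, mod 2*pi)
final angle = pi/6 - (5/12)*pi = (7/4)*pi (mod 2*pi)


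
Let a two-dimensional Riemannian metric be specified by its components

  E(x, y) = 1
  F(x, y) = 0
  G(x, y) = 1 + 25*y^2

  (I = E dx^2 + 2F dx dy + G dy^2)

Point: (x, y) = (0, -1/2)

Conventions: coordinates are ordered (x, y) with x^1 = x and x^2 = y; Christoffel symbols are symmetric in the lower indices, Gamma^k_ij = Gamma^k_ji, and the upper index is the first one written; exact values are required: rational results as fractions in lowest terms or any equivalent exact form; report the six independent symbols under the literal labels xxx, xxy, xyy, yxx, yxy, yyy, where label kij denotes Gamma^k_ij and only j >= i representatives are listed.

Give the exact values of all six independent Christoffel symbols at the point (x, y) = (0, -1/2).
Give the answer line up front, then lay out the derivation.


Answer: Gamma_xxx = 0, Gamma_xxy = 0, Gamma_xyy = 0, Gamma_yxx = 0, Gamma_yxy = 0, Gamma_yyy = -50/29

E = 1, F = 0, G = 29/4 at the point
E_x = 0, E_y = 0, F_x = 0, F_y = 0, G_x = 0, G_y = -25
EG - F^2 = 29/4;  g^inv = (4/29) * [[29/4, 0], [0, 1]]
first-kind symbols [ij,l] = (1/2)(d_i g_jl + d_j g_il - d_l g_ij): [xx,x] = E_x/2 = 0, [xx,y] = F_x - E_y/2 = 0, [xy,x] = E_y/2 = 0, [xy,y] = G_x/2 = 0, [yy,x] = F_y - G_x/2 = 0, [yy,y] = G_y/2 = -25/2
Gamma^x_ij = (G*[ij,x] - F*[ij,y])/(EG - F^2), Gamma^y_ij = (E*[ij,y] - F*[ij,x])/(EG - F^2)


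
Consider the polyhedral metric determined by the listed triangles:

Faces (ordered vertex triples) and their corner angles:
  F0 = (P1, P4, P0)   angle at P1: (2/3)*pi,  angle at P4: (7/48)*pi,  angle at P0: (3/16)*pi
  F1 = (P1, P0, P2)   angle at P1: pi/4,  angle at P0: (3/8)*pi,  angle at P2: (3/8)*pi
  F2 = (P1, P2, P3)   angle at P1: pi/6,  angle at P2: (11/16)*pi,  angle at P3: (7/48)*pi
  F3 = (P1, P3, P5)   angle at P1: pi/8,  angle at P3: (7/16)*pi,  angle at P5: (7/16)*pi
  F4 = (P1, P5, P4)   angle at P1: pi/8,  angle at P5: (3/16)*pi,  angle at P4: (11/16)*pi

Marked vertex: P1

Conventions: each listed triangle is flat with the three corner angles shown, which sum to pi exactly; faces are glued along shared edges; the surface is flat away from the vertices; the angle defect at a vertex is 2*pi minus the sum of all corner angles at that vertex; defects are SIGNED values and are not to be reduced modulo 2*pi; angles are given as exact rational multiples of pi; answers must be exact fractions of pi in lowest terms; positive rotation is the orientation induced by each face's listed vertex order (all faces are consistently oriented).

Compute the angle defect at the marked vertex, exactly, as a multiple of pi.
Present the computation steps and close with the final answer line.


Sum of corner angles at P1: (4/3)*pi
defect = 2*pi - (4/3)*pi

Answer: defect(P1) = (2/3)*pi


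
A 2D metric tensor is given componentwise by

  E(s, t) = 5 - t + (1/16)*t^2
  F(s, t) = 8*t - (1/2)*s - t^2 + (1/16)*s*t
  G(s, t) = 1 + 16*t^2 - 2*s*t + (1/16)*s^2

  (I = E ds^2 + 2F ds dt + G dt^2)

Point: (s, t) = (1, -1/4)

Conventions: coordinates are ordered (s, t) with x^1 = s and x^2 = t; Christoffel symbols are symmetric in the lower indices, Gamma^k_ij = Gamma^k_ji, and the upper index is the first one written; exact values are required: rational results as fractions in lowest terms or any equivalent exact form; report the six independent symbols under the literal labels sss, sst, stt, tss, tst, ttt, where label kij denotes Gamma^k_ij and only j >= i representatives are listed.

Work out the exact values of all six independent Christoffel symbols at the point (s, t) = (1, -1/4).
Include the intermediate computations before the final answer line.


E = 1345/256, F = -165/64, G = 41/16 at the point
E_s = 0, E_t = -33/32, F_s = -33/64, F_t = 137/16, G_s = 5/8, G_t = -10
EG - F^2 = 1745/256;  g^inv = (256/1745) * [[41/16, 165/64], [165/64, 1345/256]]
first-kind symbols [ij,l] = (1/2)(d_i g_jl + d_j g_il - d_l g_ij): [ss,s] = E_s/2 = 0, [ss,t] = F_s - E_t/2 = 0, [st,s] = E_t/2 = -33/64, [st,t] = G_s/2 = 5/16, [tt,s] = F_t - G_s/2 = 33/4, [tt,t] = G_t/2 = -5
Gamma^s_ij = (G*[ij,s] - F*[ij,t])/(EG - F^2), Gamma^t_ij = (E*[ij,t] - F*[ij,s])/(EG - F^2)

Answer: Gamma_sss = 0, Gamma_sst = -132/1745, Gamma_stt = 2112/1745, Gamma_tss = 0, Gamma_tst = 16/349, Gamma_ttt = -256/349


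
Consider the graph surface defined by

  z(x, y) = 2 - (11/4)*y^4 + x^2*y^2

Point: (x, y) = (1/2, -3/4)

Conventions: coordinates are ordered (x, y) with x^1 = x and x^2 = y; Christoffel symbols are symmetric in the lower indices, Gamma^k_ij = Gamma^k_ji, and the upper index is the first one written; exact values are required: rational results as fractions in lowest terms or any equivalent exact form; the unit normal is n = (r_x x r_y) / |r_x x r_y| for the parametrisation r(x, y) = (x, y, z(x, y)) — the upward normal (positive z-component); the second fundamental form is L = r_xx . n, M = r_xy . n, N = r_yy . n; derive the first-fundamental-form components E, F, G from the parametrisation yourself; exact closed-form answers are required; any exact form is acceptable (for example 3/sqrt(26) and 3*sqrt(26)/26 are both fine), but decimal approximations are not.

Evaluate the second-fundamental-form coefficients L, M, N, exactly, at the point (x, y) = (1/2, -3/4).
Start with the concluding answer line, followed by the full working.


Answer: L = 72*sqrt(79921)/79921, M = -96*sqrt(79921)/79921, N = -1156*sqrt(79921)/79921

z_x = 9/16, z_y = 273/64, z_xx = 9/8, z_xy = -3/2, z_yy = -289/16
E = 337/256, F = 2457/1024, G = 78625/4096; answer radicand W^2 = 79921/4096
unnormalised second-form numerators: l = 9/8, m = -3/2, n = -289/16; L = l/sqrt(79921/4096), and similarly M = m/sqrt(W^2), N = n/sqrt(W^2)


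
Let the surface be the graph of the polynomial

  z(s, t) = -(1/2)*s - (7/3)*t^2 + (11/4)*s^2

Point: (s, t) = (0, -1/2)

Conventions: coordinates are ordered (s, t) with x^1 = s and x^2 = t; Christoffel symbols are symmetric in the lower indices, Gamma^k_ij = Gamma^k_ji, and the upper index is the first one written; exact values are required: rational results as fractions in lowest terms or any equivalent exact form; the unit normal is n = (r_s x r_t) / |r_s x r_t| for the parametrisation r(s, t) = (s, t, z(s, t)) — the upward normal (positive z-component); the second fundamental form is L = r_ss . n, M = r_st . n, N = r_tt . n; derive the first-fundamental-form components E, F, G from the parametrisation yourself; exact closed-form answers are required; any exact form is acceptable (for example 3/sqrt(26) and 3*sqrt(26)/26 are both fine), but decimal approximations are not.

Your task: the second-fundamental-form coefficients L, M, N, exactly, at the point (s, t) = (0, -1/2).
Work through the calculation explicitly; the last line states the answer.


z_s = -1/2, z_t = 7/3, z_ss = 11/2, z_st = 0, z_tt = -14/3
E = 5/4, F = -7/6, G = 58/9; answer radicand W^2 = 241/36
unnormalised second-form numerators: l = 11/2, m = 0, n = -14/3; L = l/sqrt(241/36), and similarly M = m/sqrt(W^2), N = n/sqrt(W^2)

Answer: L = 33*sqrt(241)/241, M = 0, N = -28*sqrt(241)/241


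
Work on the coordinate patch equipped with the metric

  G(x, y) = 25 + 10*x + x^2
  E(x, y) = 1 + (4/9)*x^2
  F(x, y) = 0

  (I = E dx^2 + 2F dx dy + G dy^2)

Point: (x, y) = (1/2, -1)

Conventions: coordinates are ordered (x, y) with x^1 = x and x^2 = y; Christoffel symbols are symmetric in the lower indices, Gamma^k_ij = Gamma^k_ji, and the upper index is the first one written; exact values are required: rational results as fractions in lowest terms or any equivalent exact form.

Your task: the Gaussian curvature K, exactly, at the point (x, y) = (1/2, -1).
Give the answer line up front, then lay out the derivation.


Answer: K = 9/275

E = 10/9, F = 0, G = 121/4, EG - F^2 = 605/18 at the point
E_x = 4/9, E_y = 0, F_x = 0, F_y = 0, G_x = 11, G_y = 0
E_yy = 0, F_xy = 0, G_xx = 2
By Brioschi, K is (det M1 - det M2) divided by (EG - F^2) squared.
M1 = [[-E_yy/2 + F_xy - G_xx/2, E_x/2, F_x - E_y/2], [F_y - G_x/2, E, F], [G_y/2, F, G]] = [[-1, 2/9, 0], [-11/2, 10/9, 0], [0, 0, 121/4]]; det M1 = 121/36
M2 = [[0, E_y/2, G_x/2], [E_y/2, E, F], [G_x/2, F, G]] = [[0, 0, 11/2], [0, 10/9, 0], [11/2, 0, 121/4]]; det M2 = -605/18
det M1 - det M2 = 1331/36; K = 1331/36 / (605/18)^2 = 9/275


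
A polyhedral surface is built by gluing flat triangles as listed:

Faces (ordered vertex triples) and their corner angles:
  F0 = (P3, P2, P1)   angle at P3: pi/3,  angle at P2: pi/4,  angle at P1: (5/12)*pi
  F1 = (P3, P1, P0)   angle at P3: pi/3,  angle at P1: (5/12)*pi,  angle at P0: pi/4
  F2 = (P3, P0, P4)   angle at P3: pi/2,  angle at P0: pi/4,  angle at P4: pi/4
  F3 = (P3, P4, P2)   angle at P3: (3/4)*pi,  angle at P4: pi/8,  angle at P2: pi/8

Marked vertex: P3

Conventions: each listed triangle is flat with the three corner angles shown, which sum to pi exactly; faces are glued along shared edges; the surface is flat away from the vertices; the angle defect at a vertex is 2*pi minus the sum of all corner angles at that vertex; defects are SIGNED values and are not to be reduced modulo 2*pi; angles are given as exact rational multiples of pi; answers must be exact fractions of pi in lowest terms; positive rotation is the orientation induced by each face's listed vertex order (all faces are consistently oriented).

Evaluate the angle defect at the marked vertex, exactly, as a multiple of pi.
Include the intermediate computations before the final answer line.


Sum of corner angles at P3: (23/12)*pi
defect = 2*pi - (23/12)*pi

Answer: defect(P3) = pi/12


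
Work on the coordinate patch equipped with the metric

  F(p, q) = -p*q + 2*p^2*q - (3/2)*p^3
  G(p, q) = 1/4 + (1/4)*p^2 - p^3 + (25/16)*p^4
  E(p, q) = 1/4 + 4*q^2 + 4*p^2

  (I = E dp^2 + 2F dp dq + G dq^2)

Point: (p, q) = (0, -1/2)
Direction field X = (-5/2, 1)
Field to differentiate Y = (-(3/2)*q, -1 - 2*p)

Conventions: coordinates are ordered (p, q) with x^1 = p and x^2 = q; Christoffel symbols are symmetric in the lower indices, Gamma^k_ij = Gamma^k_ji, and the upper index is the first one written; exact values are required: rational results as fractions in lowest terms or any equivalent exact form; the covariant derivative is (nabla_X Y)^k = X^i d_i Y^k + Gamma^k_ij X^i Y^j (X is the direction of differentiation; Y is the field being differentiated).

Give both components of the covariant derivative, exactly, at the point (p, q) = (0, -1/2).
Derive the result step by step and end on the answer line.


E = 5/4, F = 0, G = 1/4 at the point
E_p = 0, E_q = -4, F_p = 1/2, F_q = 0, G_p = 0, G_q = 0
EG - F^2 = 5/16;  g^inv = (16/5) * [[1/4, 0], [0, 5/4]]
first-kind symbols [ij,l] = (1/2)(d_i g_jl + d_j g_il - d_l g_ij): [pp,p] = E_p/2 = 0, [pp,q] = F_p - E_q/2 = 5/2, [pq,p] = E_q/2 = -2, [pq,q] = G_p/2 = 0, [qq,p] = F_q - G_p/2 = 0, [qq,q] = G_q/2 = 0
Gamma^p_ij = (G*[ij,p] - F*[ij,q])/(EG - F^2), Gamma^q_ij = (E*[ij,q] - F*[ij,p])/(EG - F^2)
Gamma_ppp = 0, Gamma_ppq = -8/5, Gamma_pqq = 0, Gamma_qpp = 10, Gamma_qpq = 0, Gamma_qqq = 0
X = (-5/2, 1), Y = (3/4, -1) at the point

Answer: (nabla_X Y)^p = -67/10, (nabla_X Y)^q = -55/4


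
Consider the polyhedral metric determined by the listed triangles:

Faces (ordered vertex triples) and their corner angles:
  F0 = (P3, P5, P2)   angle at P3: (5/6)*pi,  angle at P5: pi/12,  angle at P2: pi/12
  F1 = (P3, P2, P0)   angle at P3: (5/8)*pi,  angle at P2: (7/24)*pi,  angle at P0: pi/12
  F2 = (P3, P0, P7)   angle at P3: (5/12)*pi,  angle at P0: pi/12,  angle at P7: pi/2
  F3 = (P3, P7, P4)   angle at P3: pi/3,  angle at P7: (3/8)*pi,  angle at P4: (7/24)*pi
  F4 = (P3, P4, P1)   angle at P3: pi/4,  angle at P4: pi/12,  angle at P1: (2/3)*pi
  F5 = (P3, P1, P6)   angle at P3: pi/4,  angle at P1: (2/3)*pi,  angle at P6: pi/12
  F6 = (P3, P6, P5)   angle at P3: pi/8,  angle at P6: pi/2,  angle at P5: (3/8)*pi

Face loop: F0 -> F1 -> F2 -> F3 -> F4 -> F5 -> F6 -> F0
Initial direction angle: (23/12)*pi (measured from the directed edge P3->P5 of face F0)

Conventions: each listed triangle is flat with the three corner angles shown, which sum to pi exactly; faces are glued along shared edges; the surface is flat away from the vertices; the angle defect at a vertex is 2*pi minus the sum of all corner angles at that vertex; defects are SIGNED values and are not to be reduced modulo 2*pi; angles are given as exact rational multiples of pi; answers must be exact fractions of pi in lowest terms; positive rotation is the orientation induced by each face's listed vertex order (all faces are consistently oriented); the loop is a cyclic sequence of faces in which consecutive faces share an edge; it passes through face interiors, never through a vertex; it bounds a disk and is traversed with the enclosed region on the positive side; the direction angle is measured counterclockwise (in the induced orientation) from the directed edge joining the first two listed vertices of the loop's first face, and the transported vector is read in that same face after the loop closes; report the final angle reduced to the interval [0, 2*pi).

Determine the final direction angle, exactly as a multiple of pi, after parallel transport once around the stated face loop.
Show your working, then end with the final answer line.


enclosed vertex P3: corner angles sum to (17/6)*pi, defect = 2*pi - (17/6)*pi = (-5/6)*pi
the rotation equals the total enclosed defect, so the final angle is initial + defects (mod 2*pi)
final angle = (23/12)*pi - (5/6)*pi = (13/12)*pi (mod 2*pi)

Answer: final direction angle = (13/12)*pi


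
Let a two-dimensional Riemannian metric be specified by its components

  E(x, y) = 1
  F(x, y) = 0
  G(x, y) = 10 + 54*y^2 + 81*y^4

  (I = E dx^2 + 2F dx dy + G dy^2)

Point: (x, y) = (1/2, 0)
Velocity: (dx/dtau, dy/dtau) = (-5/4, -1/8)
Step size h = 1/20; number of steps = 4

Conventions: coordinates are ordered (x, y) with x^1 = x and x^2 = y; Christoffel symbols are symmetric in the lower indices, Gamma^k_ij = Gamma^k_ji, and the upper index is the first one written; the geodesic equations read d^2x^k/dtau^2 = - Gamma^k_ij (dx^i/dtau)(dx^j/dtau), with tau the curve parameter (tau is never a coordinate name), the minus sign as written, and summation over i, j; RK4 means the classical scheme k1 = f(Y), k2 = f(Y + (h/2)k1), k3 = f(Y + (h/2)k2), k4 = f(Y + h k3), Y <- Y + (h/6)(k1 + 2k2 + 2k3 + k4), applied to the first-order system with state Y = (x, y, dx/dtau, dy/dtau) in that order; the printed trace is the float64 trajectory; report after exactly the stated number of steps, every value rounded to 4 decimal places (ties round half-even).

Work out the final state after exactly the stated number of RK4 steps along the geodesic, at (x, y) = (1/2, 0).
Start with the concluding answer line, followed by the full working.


Answer: x = 0.2500, y = -0.0250, dx/dtau = -1.2500, dy/dtau = -0.1248

f(Y) = (dx/dtau, dy/dtau, -Gamma^x_ij Y'^i Y'^j, -Gamma^y_ij Y'^i Y'^j) with the Gammas evaluated at the stage position; h = 0.050000; intermediate values shown to 6 dp
step 0: x = 0.5000, y = 0.0000, dx/dtau = -1.2500, dy/dtau = -0.1250
step 1:
  k1: at (x, y) = (0.500000, 0.000000), (dx/dtau, dy/dtau) = (-1.250000, -0.125000); Gamma_xxx = 0.000000, Gamma_xxy = 0.000000, Gamma_xyy = 0.000000, Gamma_yxx = 0.000000, Gamma_yxy = 0.000000, Gamma_yyy = 0.000000; k1 = (-1.250000, -0.125000, 0.000000, 0.000000)
  k2: at (x, y) = (0.468750, -0.003125), (dx/dtau, dy/dtau) = (-1.250000, -0.125000); Gamma_xxx = 0.000000, Gamma_xxy = 0.000000, Gamma_xyy = 0.000000, Gamma_yxx = 0.000000, Gamma_yxy = 0.000000, Gamma_yyy = -0.016875; k2 = (-1.250000, -0.125000, 0.000000, 0.000264)
  k3: at (x, y) = (0.468750, -0.003125), (dx/dtau, dy/dtau) = (-1.250000, -0.124993); Gamma_xxx = 0.000000, Gamma_xxy = 0.000000, Gamma_xyy = 0.000000, Gamma_yxx = 0.000000, Gamma_yxy = 0.000000, Gamma_yyy = -0.016875; k3 = (-1.250000, -0.124993, 0.000000, 0.000264)
  k4: at (x, y) = (0.437500, -0.006250), (dx/dtau, dy/dtau) = (-1.250000, -0.124987); Gamma_xxx = 0.000000, Gamma_xxy = 0.000000, Gamma_xyy = 0.000000, Gamma_yxx = 0.000000, Gamma_yxy = 0.000000, Gamma_yyy = -0.033745; k4 = (-1.250000, -0.124987, 0.000000, 0.000527)
  Y <- Y + (h/6)(k1 + 2k2 + 2k3 + k4): x = 0.4375, y = -0.0062, dx/dtau = -1.2500, dy/dtau = -0.1250
step 2:
  k1: at (x, y) = (0.437500, -0.006250), (dx/dtau, dy/dtau) = (-1.250000, -0.124987); Gamma_xxx = 0.000000, Gamma_xxy = 0.000000, Gamma_xyy = 0.000000, Gamma_yxx = 0.000000, Gamma_yxy = 0.000000, Gamma_yyy = -0.033746; k1 = (-1.250000, -0.124987, 0.000000, 0.000527)
  k2: at (x, y) = (0.406250, -0.009374), (dx/dtau, dy/dtau) = (-1.250000, -0.124974); Gamma_xxx = 0.000000, Gamma_xxy = 0.000000, Gamma_xyy = 0.000000, Gamma_yxx = 0.000000, Gamma_yxy = 0.000000, Gamma_yyy = -0.050611; k2 = (-1.250000, -0.124974, 0.000000, 0.000790)
  k3: at (x, y) = (0.406250, -0.009374), (dx/dtau, dy/dtau) = (-1.250000, -0.124967); Gamma_xxx = 0.000000, Gamma_xxy = 0.000000, Gamma_xyy = 0.000000, Gamma_yxx = 0.000000, Gamma_yxy = 0.000000, Gamma_yyy = -0.050610; k3 = (-1.250000, -0.124967, 0.000000, 0.000790)
  k4: at (x, y) = (0.375000, -0.012498), (dx/dtau, dy/dtau) = (-1.250000, -0.124947); Gamma_xxx = 0.000000, Gamma_xxy = 0.000000, Gamma_xyy = 0.000000, Gamma_yxx = 0.000000, Gamma_yxy = 0.000000, Gamma_yyy = -0.067465; k4 = (-1.250000, -0.124947, 0.000000, 0.001053)
  Y <- Y + (h/6)(k1 + 2k2 + 2k3 + k4): x = 0.3750, y = -0.0125, dx/dtau = -1.2500, dy/dtau = -0.1249
step 3:
  k1: at (x, y) = (0.375000, -0.012498), (dx/dtau, dy/dtau) = (-1.250000, -0.124947); Gamma_xxx = 0.000000, Gamma_xxy = 0.000000, Gamma_xyy = 0.000000, Gamma_yxx = 0.000000, Gamma_yxy = 0.000000, Gamma_yyy = -0.067465; k1 = (-1.250000, -0.124947, 0.000000, 0.001053)
  k2: at (x, y) = (0.343750, -0.015622), (dx/dtau, dy/dtau) = (-1.250000, -0.124921); Gamma_xxx = 0.000000, Gamma_xxy = 0.000000, Gamma_xyy = 0.000000, Gamma_yxx = 0.000000, Gamma_yxy = 0.000000, Gamma_yyy = -0.084309; k2 = (-1.250000, -0.124921, 0.000000, 0.001316)
  k3: at (x, y) = (0.343750, -0.015621), (dx/dtau, dy/dtau) = (-1.250000, -0.124914); Gamma_xxx = 0.000000, Gamma_xxy = 0.000000, Gamma_xyy = 0.000000, Gamma_yxx = 0.000000, Gamma_yxy = 0.000000, Gamma_yyy = -0.084305; k3 = (-1.250000, -0.124914, 0.000000, 0.001315)
  k4: at (x, y) = (0.312500, -0.018744), (dx/dtau, dy/dtau) = (-1.250000, -0.124882); Gamma_xxx = 0.000000, Gamma_xxy = 0.000000, Gamma_xyy = 0.000000, Gamma_yxx = 0.000000, Gamma_yxy = 0.000000, Gamma_yyy = -0.101132; k4 = (-1.250000, -0.124882, 0.000000, 0.001577)
  Y <- Y + (h/6)(k1 + 2k2 + 2k3 + k4): x = 0.3125, y = -0.0187, dx/dtau = -1.2500, dy/dtau = -0.1249
step 4:
  k1: at (x, y) = (0.312500, -0.018744), (dx/dtau, dy/dtau) = (-1.250000, -0.124882); Gamma_xxx = 0.000000, Gamma_xxy = 0.000000, Gamma_xyy = 0.000000, Gamma_yxx = 0.000000, Gamma_yxy = 0.000000, Gamma_yyy = -0.101133; k1 = (-1.250000, -0.124882, 0.000000, 0.001577)
  k2: at (x, y) = (0.281250, -0.021866), (dx/dtau, dy/dtau) = (-1.250000, -0.124842); Gamma_xxx = 0.000000, Gamma_xxy = 0.000000, Gamma_xyy = 0.000000, Gamma_yxx = 0.000000, Gamma_yxy = 0.000000, Gamma_yyy = -0.117942; k2 = (-1.250000, -0.124842, 0.000000, 0.001838)
  k3: at (x, y) = (0.281250, -0.021865), (dx/dtau, dy/dtau) = (-1.250000, -0.124836); Gamma_xxx = 0.000000, Gamma_xxy = 0.000000, Gamma_xyy = 0.000000, Gamma_yxx = 0.000000, Gamma_yxy = 0.000000, Gamma_yyy = -0.117936; k3 = (-1.250000, -0.124836, 0.000000, 0.001838)
  k4: at (x, y) = (0.250000, -0.024986), (dx/dtau, dy/dtau) = (-1.250000, -0.124790); Gamma_xxx = 0.000000, Gamma_xxy = 0.000000, Gamma_xyy = 0.000000, Gamma_yxx = 0.000000, Gamma_yxy = 0.000000, Gamma_yyy = -0.134722; k4 = (-1.250000, -0.124790, 0.000000, 0.002098)
  Y <- Y + (h/6)(k1 + 2k2 + 2k3 + k4): x = 0.2500, y = -0.0250, dx/dtau = -1.2500, dy/dtau = -0.1248


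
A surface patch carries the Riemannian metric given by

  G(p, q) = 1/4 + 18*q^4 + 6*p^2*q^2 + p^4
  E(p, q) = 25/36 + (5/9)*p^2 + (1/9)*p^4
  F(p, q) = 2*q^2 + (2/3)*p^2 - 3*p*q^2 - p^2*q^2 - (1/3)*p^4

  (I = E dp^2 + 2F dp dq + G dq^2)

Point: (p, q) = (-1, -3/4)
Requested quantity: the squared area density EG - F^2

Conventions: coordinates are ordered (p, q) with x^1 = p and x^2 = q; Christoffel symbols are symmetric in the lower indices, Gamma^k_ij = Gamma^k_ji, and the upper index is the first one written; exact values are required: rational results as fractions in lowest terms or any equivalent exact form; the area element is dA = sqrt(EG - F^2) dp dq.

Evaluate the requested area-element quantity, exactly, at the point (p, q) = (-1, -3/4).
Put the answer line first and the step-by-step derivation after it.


Answer: EG - F^2 = 33977/4608

E = 49/36, F = 31/12, G = 1321/128; EG - F^2 = 33977/4608
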